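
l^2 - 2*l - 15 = (l - 5)*(l + 3)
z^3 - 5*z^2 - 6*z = z*(z - 6)*(z + 1)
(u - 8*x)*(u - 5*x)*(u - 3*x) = u^3 - 16*u^2*x + 79*u*x^2 - 120*x^3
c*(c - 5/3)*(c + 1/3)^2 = c^4 - c^3 - c^2 - 5*c/27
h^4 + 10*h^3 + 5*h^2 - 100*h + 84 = (h - 2)*(h - 1)*(h + 6)*(h + 7)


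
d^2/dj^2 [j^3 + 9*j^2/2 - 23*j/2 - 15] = 6*j + 9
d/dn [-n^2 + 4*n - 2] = 4 - 2*n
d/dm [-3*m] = -3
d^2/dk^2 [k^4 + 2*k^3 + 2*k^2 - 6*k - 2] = 12*k^2 + 12*k + 4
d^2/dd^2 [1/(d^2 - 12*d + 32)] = 2*(-d^2 + 12*d + 4*(d - 6)^2 - 32)/(d^2 - 12*d + 32)^3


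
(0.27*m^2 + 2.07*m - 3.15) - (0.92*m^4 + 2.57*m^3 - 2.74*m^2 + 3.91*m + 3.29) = -0.92*m^4 - 2.57*m^3 + 3.01*m^2 - 1.84*m - 6.44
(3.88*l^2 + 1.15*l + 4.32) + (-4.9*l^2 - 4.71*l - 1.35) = -1.02*l^2 - 3.56*l + 2.97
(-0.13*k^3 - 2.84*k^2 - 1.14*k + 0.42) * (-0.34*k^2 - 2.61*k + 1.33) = 0.0442*k^5 + 1.3049*k^4 + 7.6271*k^3 - 0.944600000000001*k^2 - 2.6124*k + 0.5586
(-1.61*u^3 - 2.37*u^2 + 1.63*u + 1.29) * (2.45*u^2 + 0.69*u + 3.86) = -3.9445*u^5 - 6.9174*u^4 - 3.8564*u^3 - 4.863*u^2 + 7.1819*u + 4.9794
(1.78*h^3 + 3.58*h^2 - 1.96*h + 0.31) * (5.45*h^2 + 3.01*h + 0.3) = 9.701*h^5 + 24.8688*h^4 + 0.627800000000001*h^3 - 3.1361*h^2 + 0.3451*h + 0.093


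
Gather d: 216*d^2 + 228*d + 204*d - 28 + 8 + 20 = 216*d^2 + 432*d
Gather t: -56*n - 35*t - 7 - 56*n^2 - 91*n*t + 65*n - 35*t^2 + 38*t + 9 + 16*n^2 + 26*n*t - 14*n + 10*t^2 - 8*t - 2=-40*n^2 - 5*n - 25*t^2 + t*(-65*n - 5)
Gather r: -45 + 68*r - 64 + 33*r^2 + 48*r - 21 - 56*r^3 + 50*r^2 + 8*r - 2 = -56*r^3 + 83*r^2 + 124*r - 132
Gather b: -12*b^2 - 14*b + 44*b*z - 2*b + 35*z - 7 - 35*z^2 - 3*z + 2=-12*b^2 + b*(44*z - 16) - 35*z^2 + 32*z - 5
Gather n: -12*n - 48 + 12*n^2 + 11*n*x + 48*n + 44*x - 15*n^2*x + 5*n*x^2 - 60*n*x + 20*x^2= n^2*(12 - 15*x) + n*(5*x^2 - 49*x + 36) + 20*x^2 + 44*x - 48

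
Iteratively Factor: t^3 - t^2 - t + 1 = (t - 1)*(t^2 - 1) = (t - 1)*(t + 1)*(t - 1)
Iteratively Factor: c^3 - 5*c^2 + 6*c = (c - 3)*(c^2 - 2*c) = c*(c - 3)*(c - 2)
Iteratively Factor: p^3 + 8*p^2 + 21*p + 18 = (p + 3)*(p^2 + 5*p + 6) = (p + 2)*(p + 3)*(p + 3)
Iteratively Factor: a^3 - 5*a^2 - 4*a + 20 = (a + 2)*(a^2 - 7*a + 10) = (a - 2)*(a + 2)*(a - 5)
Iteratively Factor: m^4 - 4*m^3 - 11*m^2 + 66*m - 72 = (m + 4)*(m^3 - 8*m^2 + 21*m - 18) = (m - 2)*(m + 4)*(m^2 - 6*m + 9) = (m - 3)*(m - 2)*(m + 4)*(m - 3)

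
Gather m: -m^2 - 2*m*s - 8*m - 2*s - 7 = -m^2 + m*(-2*s - 8) - 2*s - 7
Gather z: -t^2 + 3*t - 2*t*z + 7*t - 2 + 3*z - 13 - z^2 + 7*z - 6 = -t^2 + 10*t - z^2 + z*(10 - 2*t) - 21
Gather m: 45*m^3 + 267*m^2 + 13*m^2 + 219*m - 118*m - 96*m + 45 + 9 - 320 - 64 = 45*m^3 + 280*m^2 + 5*m - 330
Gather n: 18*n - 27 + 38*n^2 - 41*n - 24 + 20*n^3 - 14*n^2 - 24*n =20*n^3 + 24*n^2 - 47*n - 51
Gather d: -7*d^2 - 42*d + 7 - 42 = -7*d^2 - 42*d - 35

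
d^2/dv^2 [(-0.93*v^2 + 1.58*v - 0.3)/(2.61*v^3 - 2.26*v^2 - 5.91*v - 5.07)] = (-12.670506*v^6 + 64.5787080000001*v^5 - 166.514346*v^4 - 54.249866*v^3 + 333.400248*v^2 - 156.484476*v - 156.578346)/(17.779581*v^9 - 46.186038*v^8 - 80.786025*v^7 + 94.009139*v^6 + 362.364687*v^5 + 154.732428*v^4 - 411.463476*v^3 - 705.535623*v^2 - 455.747877*v - 130.323843)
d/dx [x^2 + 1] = 2*x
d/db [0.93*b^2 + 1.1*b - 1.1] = 1.86*b + 1.1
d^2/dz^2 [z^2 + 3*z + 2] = 2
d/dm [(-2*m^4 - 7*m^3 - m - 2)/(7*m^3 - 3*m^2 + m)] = (-14*m^6 + 12*m^5 + 15*m^4 + 39*m^2 - 12*m + 2)/(m^2*(49*m^4 - 42*m^3 + 23*m^2 - 6*m + 1))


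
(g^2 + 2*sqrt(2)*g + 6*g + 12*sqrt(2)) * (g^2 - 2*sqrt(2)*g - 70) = g^4 + 6*g^3 - 78*g^2 - 468*g - 140*sqrt(2)*g - 840*sqrt(2)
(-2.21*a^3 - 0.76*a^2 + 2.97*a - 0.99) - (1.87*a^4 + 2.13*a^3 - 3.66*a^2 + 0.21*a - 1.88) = -1.87*a^4 - 4.34*a^3 + 2.9*a^2 + 2.76*a + 0.89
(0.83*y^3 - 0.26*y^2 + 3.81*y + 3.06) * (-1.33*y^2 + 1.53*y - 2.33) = -1.1039*y^5 + 1.6157*y^4 - 7.399*y^3 + 2.3653*y^2 - 4.1955*y - 7.1298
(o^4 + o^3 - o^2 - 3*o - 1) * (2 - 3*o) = -3*o^5 - o^4 + 5*o^3 + 7*o^2 - 3*o - 2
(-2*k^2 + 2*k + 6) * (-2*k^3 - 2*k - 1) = 4*k^5 - 4*k^4 - 8*k^3 - 2*k^2 - 14*k - 6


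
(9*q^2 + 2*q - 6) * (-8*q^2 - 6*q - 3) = -72*q^4 - 70*q^3 + 9*q^2 + 30*q + 18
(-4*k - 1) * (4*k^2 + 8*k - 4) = -16*k^3 - 36*k^2 + 8*k + 4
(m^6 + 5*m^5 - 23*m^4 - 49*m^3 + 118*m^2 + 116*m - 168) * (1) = m^6 + 5*m^5 - 23*m^4 - 49*m^3 + 118*m^2 + 116*m - 168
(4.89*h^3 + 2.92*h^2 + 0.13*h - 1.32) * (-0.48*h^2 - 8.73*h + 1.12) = -2.3472*h^5 - 44.0913*h^4 - 20.0772*h^3 + 2.7691*h^2 + 11.6692*h - 1.4784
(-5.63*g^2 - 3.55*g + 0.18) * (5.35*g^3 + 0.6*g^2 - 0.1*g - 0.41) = -30.1205*g^5 - 22.3705*g^4 - 0.604*g^3 + 2.7713*g^2 + 1.4375*g - 0.0738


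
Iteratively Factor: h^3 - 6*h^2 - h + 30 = (h - 5)*(h^2 - h - 6) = (h - 5)*(h + 2)*(h - 3)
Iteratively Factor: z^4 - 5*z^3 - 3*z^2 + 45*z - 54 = (z - 2)*(z^3 - 3*z^2 - 9*z + 27) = (z - 3)*(z - 2)*(z^2 - 9) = (z - 3)^2*(z - 2)*(z + 3)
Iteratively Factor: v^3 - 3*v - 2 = (v + 1)*(v^2 - v - 2) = (v - 2)*(v + 1)*(v + 1)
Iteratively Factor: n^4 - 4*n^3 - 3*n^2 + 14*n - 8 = (n - 4)*(n^3 - 3*n + 2) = (n - 4)*(n - 1)*(n^2 + n - 2) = (n - 4)*(n - 1)*(n + 2)*(n - 1)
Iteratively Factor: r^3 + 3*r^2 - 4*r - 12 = (r + 2)*(r^2 + r - 6) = (r - 2)*(r + 2)*(r + 3)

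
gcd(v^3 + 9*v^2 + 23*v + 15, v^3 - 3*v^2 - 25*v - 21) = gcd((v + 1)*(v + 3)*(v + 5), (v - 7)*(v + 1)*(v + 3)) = v^2 + 4*v + 3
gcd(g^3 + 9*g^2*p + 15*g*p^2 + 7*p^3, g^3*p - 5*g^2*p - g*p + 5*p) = 1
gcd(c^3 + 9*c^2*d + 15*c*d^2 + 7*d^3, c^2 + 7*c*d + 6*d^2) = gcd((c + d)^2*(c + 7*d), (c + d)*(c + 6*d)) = c + d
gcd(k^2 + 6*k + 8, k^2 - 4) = k + 2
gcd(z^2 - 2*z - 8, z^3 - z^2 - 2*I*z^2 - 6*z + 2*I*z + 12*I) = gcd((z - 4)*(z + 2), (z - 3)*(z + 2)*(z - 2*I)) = z + 2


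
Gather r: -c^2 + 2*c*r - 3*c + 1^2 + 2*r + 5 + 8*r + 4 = -c^2 - 3*c + r*(2*c + 10) + 10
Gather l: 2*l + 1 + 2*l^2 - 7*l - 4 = 2*l^2 - 5*l - 3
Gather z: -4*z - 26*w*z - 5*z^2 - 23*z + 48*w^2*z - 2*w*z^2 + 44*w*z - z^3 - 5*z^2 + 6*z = -z^3 + z^2*(-2*w - 10) + z*(48*w^2 + 18*w - 21)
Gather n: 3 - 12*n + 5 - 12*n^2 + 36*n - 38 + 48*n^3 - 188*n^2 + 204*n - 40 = 48*n^3 - 200*n^2 + 228*n - 70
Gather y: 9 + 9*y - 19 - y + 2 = 8*y - 8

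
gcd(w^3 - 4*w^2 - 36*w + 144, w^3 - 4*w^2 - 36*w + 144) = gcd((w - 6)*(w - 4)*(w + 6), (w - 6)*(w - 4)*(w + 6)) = w^3 - 4*w^2 - 36*w + 144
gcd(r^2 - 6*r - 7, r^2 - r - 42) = r - 7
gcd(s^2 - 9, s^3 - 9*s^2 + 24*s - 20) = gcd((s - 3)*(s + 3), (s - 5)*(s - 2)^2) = 1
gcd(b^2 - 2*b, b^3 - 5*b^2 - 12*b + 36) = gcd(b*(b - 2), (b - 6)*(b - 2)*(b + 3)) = b - 2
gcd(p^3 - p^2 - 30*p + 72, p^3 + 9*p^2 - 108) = p^2 + 3*p - 18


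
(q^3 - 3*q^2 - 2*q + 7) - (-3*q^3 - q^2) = 4*q^3 - 2*q^2 - 2*q + 7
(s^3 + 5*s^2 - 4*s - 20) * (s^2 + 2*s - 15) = s^5 + 7*s^4 - 9*s^3 - 103*s^2 + 20*s + 300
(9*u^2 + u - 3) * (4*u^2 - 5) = 36*u^4 + 4*u^3 - 57*u^2 - 5*u + 15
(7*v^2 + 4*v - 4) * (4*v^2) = 28*v^4 + 16*v^3 - 16*v^2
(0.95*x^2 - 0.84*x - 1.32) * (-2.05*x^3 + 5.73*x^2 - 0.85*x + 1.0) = -1.9475*x^5 + 7.1655*x^4 - 2.9147*x^3 - 5.8996*x^2 + 0.282*x - 1.32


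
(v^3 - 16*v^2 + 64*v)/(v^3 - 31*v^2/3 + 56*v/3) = 3*(v - 8)/(3*v - 7)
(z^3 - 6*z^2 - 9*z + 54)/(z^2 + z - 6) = (z^2 - 9*z + 18)/(z - 2)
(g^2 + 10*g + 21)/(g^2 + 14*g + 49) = (g + 3)/(g + 7)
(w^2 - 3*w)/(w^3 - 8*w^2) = (w - 3)/(w*(w - 8))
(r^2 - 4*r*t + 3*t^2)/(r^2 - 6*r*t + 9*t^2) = (r - t)/(r - 3*t)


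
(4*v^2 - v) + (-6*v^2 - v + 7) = -2*v^2 - 2*v + 7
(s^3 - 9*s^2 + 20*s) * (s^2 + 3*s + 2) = s^5 - 6*s^4 - 5*s^3 + 42*s^2 + 40*s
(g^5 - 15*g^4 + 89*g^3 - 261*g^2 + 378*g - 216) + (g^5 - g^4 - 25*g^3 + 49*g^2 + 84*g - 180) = 2*g^5 - 16*g^4 + 64*g^3 - 212*g^2 + 462*g - 396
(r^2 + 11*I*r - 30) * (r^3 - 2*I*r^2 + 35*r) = r^5 + 9*I*r^4 + 27*r^3 + 445*I*r^2 - 1050*r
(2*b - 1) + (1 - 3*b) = -b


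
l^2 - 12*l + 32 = (l - 8)*(l - 4)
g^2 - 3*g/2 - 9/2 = (g - 3)*(g + 3/2)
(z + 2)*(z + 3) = z^2 + 5*z + 6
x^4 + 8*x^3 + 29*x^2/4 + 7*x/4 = x*(x + 1/2)^2*(x + 7)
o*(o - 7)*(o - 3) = o^3 - 10*o^2 + 21*o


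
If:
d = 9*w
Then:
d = 9*w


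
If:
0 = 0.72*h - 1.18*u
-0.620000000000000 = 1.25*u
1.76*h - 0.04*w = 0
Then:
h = -0.81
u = -0.50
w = -35.77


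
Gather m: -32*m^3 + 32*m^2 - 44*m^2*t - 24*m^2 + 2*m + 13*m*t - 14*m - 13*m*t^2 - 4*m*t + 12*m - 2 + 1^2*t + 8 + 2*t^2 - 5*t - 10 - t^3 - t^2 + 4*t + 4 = -32*m^3 + m^2*(8 - 44*t) + m*(-13*t^2 + 9*t) - t^3 + t^2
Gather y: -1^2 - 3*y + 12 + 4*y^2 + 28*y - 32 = 4*y^2 + 25*y - 21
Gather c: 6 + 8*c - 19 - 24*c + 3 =-16*c - 10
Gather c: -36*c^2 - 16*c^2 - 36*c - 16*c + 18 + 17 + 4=-52*c^2 - 52*c + 39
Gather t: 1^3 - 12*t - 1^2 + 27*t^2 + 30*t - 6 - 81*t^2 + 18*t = -54*t^2 + 36*t - 6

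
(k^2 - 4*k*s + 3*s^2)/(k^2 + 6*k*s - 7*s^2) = (k - 3*s)/(k + 7*s)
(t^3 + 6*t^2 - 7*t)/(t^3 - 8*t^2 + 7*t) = (t + 7)/(t - 7)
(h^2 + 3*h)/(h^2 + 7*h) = (h + 3)/(h + 7)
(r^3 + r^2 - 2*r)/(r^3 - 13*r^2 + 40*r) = (r^2 + r - 2)/(r^2 - 13*r + 40)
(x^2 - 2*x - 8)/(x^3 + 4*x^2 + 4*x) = (x - 4)/(x*(x + 2))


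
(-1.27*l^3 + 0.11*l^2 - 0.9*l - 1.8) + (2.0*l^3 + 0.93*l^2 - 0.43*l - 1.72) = 0.73*l^3 + 1.04*l^2 - 1.33*l - 3.52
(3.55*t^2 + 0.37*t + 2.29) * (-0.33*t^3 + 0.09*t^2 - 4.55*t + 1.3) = -1.1715*t^5 + 0.1974*t^4 - 16.8749*t^3 + 3.1376*t^2 - 9.9385*t + 2.977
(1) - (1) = 0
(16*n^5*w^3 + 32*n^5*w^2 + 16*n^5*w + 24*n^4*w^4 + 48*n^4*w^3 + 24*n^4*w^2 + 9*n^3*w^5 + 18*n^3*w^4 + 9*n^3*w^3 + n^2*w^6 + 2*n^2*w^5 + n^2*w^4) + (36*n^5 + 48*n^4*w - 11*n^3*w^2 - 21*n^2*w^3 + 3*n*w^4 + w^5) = 16*n^5*w^3 + 32*n^5*w^2 + 16*n^5*w + 36*n^5 + 24*n^4*w^4 + 48*n^4*w^3 + 24*n^4*w^2 + 48*n^4*w + 9*n^3*w^5 + 18*n^3*w^4 + 9*n^3*w^3 - 11*n^3*w^2 + n^2*w^6 + 2*n^2*w^5 + n^2*w^4 - 21*n^2*w^3 + 3*n*w^4 + w^5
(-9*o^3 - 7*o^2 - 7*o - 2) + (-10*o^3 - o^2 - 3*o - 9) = -19*o^3 - 8*o^2 - 10*o - 11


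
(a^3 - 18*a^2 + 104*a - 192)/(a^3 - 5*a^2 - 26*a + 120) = (a - 8)/(a + 5)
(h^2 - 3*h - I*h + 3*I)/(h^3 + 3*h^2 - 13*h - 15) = (h - I)/(h^2 + 6*h + 5)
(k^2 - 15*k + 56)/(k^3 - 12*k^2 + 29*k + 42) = (k - 8)/(k^2 - 5*k - 6)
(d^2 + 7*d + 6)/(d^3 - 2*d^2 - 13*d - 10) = (d + 6)/(d^2 - 3*d - 10)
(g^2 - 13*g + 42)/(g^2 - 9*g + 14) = (g - 6)/(g - 2)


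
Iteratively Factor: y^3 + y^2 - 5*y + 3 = (y + 3)*(y^2 - 2*y + 1) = (y - 1)*(y + 3)*(y - 1)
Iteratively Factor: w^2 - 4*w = (w)*(w - 4)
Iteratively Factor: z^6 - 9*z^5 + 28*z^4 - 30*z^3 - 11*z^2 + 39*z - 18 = (z - 1)*(z^5 - 8*z^4 + 20*z^3 - 10*z^2 - 21*z + 18) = (z - 3)*(z - 1)*(z^4 - 5*z^3 + 5*z^2 + 5*z - 6) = (z - 3)*(z - 1)*(z + 1)*(z^3 - 6*z^2 + 11*z - 6) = (z - 3)^2*(z - 1)*(z + 1)*(z^2 - 3*z + 2) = (z - 3)^2*(z - 1)^2*(z + 1)*(z - 2)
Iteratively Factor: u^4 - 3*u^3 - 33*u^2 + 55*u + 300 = (u + 3)*(u^3 - 6*u^2 - 15*u + 100) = (u + 3)*(u + 4)*(u^2 - 10*u + 25) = (u - 5)*(u + 3)*(u + 4)*(u - 5)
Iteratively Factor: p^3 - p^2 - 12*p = (p + 3)*(p^2 - 4*p) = p*(p + 3)*(p - 4)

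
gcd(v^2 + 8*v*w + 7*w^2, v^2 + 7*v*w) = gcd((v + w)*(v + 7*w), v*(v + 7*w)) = v + 7*w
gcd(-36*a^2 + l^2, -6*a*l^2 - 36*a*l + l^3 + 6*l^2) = 6*a - l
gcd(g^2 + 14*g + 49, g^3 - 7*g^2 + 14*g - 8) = 1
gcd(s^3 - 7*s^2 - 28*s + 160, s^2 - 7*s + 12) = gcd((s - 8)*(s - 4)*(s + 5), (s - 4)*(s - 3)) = s - 4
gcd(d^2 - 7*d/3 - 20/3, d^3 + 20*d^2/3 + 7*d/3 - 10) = d + 5/3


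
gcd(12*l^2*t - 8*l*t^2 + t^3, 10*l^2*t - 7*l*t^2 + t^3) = -2*l*t + t^2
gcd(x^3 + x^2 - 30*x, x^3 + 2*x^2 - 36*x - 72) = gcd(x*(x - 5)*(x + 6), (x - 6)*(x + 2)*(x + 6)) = x + 6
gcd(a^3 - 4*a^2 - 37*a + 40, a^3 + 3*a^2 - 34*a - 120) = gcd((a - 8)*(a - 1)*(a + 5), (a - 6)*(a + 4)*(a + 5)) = a + 5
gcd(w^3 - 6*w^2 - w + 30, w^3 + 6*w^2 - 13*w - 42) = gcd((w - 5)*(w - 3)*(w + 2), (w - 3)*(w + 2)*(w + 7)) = w^2 - w - 6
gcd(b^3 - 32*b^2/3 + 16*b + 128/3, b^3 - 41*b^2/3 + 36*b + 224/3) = b^2 - 20*b/3 - 32/3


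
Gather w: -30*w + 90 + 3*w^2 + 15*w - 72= 3*w^2 - 15*w + 18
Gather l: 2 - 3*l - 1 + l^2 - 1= l^2 - 3*l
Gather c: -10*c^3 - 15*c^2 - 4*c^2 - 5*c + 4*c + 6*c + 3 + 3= -10*c^3 - 19*c^2 + 5*c + 6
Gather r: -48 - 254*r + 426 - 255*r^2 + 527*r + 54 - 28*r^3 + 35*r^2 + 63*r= -28*r^3 - 220*r^2 + 336*r + 432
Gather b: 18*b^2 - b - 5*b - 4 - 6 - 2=18*b^2 - 6*b - 12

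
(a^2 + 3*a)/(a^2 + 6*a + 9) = a/(a + 3)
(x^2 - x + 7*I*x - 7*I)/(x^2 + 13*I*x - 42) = (x - 1)/(x + 6*I)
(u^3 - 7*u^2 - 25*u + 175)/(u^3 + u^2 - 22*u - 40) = (u^2 - 2*u - 35)/(u^2 + 6*u + 8)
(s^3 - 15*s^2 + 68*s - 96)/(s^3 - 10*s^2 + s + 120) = (s^2 - 7*s + 12)/(s^2 - 2*s - 15)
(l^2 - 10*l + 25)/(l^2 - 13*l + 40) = (l - 5)/(l - 8)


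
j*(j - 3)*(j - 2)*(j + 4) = j^4 - j^3 - 14*j^2 + 24*j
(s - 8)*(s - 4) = s^2 - 12*s + 32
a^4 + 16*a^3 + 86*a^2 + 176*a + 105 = (a + 1)*(a + 3)*(a + 5)*(a + 7)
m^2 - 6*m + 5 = (m - 5)*(m - 1)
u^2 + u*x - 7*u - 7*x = (u - 7)*(u + x)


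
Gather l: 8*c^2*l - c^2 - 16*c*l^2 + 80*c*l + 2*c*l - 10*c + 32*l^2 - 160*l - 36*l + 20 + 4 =-c^2 - 10*c + l^2*(32 - 16*c) + l*(8*c^2 + 82*c - 196) + 24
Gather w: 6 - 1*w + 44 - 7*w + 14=64 - 8*w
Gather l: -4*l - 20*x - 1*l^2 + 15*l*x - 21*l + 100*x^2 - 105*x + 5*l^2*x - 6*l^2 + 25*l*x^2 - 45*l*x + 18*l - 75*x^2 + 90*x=l^2*(5*x - 7) + l*(25*x^2 - 30*x - 7) + 25*x^2 - 35*x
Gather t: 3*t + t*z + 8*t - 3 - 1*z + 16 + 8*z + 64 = t*(z + 11) + 7*z + 77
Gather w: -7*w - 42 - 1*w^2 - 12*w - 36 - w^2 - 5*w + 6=-2*w^2 - 24*w - 72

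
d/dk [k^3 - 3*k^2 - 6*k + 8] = 3*k^2 - 6*k - 6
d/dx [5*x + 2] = 5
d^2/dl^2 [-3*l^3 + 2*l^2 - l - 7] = 4 - 18*l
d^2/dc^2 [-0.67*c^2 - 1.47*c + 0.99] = -1.34000000000000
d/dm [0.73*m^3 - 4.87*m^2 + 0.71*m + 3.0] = 2.19*m^2 - 9.74*m + 0.71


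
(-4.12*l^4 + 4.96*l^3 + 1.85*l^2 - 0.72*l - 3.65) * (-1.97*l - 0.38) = 8.1164*l^5 - 8.2056*l^4 - 5.5293*l^3 + 0.7154*l^2 + 7.4641*l + 1.387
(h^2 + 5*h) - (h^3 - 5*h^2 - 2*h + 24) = -h^3 + 6*h^2 + 7*h - 24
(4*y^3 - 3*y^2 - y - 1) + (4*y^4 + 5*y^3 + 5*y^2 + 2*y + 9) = 4*y^4 + 9*y^3 + 2*y^2 + y + 8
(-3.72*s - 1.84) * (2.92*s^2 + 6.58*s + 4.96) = -10.8624*s^3 - 29.8504*s^2 - 30.5584*s - 9.1264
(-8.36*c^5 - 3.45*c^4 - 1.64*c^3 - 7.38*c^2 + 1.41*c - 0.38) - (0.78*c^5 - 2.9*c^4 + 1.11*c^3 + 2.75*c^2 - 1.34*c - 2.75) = -9.14*c^5 - 0.55*c^4 - 2.75*c^3 - 10.13*c^2 + 2.75*c + 2.37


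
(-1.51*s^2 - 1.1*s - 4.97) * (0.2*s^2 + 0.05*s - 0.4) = -0.302*s^4 - 0.2955*s^3 - 0.445*s^2 + 0.1915*s + 1.988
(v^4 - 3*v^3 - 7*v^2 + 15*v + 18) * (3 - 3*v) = -3*v^5 + 12*v^4 + 12*v^3 - 66*v^2 - 9*v + 54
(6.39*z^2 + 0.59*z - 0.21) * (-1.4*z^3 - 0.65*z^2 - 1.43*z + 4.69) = -8.946*z^5 - 4.9795*z^4 - 9.2272*z^3 + 29.2619*z^2 + 3.0674*z - 0.9849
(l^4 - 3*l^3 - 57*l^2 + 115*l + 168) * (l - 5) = l^5 - 8*l^4 - 42*l^3 + 400*l^2 - 407*l - 840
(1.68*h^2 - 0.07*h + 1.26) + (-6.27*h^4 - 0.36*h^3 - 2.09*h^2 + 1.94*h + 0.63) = -6.27*h^4 - 0.36*h^3 - 0.41*h^2 + 1.87*h + 1.89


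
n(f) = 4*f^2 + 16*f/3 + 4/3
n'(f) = 8*f + 16/3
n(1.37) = 16.15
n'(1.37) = 16.29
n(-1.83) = 4.97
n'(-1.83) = -9.31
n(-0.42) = -0.20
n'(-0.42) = 1.97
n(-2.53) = 13.44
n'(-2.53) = -14.91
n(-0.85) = -0.31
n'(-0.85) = -1.47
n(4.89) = 123.06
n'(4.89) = 44.45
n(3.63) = 73.40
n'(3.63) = 34.37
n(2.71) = 45.16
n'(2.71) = 27.01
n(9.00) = 373.33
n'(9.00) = 77.33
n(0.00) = 1.33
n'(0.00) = 5.33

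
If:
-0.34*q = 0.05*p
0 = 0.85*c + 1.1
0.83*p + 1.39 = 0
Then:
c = -1.29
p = -1.67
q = 0.25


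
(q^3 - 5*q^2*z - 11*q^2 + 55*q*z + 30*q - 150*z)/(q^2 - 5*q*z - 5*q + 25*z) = q - 6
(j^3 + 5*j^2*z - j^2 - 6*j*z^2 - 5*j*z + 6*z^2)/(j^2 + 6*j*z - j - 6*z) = j - z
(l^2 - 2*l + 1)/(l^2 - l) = (l - 1)/l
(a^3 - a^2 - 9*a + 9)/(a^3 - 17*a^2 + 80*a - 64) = (a^2 - 9)/(a^2 - 16*a + 64)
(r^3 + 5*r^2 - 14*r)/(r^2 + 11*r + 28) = r*(r - 2)/(r + 4)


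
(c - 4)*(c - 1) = c^2 - 5*c + 4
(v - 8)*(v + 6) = v^2 - 2*v - 48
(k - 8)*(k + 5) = k^2 - 3*k - 40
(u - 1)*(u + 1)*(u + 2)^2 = u^4 + 4*u^3 + 3*u^2 - 4*u - 4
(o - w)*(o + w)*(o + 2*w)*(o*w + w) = o^4*w + 2*o^3*w^2 + o^3*w - o^2*w^3 + 2*o^2*w^2 - 2*o*w^4 - o*w^3 - 2*w^4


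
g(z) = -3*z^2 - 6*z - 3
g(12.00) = -507.00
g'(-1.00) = 0.00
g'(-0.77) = -1.38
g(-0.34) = -1.31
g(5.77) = -137.50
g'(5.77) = -40.62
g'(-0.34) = -3.96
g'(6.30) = -43.80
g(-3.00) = -12.00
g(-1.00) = 0.00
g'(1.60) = -15.60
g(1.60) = -20.28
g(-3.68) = -21.55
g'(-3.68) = 16.08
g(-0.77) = -0.16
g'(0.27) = -7.62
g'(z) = -6*z - 6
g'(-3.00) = 12.00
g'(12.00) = -78.00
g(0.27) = -4.84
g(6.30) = -159.87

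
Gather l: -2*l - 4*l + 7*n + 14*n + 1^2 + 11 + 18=-6*l + 21*n + 30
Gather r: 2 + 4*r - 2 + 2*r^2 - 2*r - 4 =2*r^2 + 2*r - 4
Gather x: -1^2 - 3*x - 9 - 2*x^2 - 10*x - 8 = -2*x^2 - 13*x - 18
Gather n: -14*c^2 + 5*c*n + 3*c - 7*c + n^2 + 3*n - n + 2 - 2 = -14*c^2 - 4*c + n^2 + n*(5*c + 2)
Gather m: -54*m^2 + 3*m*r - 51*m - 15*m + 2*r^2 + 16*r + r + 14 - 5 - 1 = -54*m^2 + m*(3*r - 66) + 2*r^2 + 17*r + 8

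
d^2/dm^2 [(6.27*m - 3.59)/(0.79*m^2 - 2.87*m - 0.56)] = ((41.662 - 29.7198*m)*(-0.79*m^2 + 2.87*m + 0.56) - (1.58*m - 2.87)*(3.16*m - 5.74)*(6.27*m - 3.59))/(-0.79*m^2 + 2.87*m + 0.56)^3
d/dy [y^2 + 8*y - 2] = 2*y + 8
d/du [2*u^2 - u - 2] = 4*u - 1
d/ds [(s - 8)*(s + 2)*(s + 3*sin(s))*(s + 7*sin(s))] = (s - 8)*(s + 2)*(s + 3*sin(s))*(7*cos(s) + 1) + (s - 8)*(s + 2)*(s + 7*sin(s))*(3*cos(s) + 1) + (s - 8)*(s + 3*sin(s))*(s + 7*sin(s)) + (s + 2)*(s + 3*sin(s))*(s + 7*sin(s))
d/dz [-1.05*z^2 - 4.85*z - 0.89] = -2.1*z - 4.85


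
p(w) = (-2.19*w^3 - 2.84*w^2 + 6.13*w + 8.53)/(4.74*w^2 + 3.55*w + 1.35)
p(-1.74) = 0.08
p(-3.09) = 0.76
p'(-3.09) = -0.55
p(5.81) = -2.64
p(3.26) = -1.23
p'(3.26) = -0.63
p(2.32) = -0.57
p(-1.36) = 0.08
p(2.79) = -0.91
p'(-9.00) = -0.48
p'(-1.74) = -0.29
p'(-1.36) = 0.47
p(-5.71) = 2.13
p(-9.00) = 3.74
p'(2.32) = -0.80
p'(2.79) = -0.69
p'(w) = (-9.48*w - 3.55)*(-2.19*w^3 - 2.84*w^2 + 6.13*w + 8.53)/(4.74*w^2 + 3.55*w + 1.35)^2 + (-6.57*w^2 - 5.68*w + 6.13)/(4.74*w^2 + 3.55*w + 1.35)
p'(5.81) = -0.51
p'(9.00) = -0.48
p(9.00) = -4.23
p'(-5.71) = -0.50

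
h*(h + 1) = h^2 + h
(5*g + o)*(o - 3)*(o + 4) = 5*g*o^2 + 5*g*o - 60*g + o^3 + o^2 - 12*o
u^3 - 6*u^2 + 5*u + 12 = (u - 4)*(u - 3)*(u + 1)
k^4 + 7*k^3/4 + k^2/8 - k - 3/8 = (k - 3/4)*(k + 1/2)*(k + 1)^2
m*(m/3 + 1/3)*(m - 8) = m^3/3 - 7*m^2/3 - 8*m/3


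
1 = 1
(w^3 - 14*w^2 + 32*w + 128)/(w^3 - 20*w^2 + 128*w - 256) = (w + 2)/(w - 4)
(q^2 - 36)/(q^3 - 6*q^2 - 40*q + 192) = (q - 6)/(q^2 - 12*q + 32)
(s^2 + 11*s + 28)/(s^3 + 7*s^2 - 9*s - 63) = (s + 4)/(s^2 - 9)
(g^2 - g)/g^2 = (g - 1)/g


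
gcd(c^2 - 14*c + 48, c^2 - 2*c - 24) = c - 6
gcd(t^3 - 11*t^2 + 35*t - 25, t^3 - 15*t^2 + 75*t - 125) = t^2 - 10*t + 25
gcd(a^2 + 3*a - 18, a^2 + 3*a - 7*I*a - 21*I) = 1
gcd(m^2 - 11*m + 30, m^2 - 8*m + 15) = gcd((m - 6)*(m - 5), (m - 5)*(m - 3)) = m - 5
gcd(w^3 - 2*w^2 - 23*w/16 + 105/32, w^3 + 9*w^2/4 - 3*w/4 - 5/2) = w + 5/4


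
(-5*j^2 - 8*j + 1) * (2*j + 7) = -10*j^3 - 51*j^2 - 54*j + 7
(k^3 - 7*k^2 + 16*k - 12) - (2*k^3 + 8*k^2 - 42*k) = -k^3 - 15*k^2 + 58*k - 12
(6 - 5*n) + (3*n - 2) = 4 - 2*n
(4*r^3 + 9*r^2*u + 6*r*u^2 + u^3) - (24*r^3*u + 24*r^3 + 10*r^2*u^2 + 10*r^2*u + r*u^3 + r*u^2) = -24*r^3*u - 20*r^3 - 10*r^2*u^2 - r^2*u - r*u^3 + 5*r*u^2 + u^3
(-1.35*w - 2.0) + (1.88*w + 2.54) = 0.53*w + 0.54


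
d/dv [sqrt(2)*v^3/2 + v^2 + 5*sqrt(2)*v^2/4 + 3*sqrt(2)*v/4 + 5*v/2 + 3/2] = 3*sqrt(2)*v^2/2 + 2*v + 5*sqrt(2)*v/2 + 3*sqrt(2)/4 + 5/2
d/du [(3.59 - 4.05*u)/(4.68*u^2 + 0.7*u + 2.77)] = (18.954*u^2 - 33.6024*u - 13.7315)/(21.9024*u^4 + 6.552*u^3 + 26.4172*u^2 + 3.878*u + 7.6729)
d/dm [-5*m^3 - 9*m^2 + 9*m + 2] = -15*m^2 - 18*m + 9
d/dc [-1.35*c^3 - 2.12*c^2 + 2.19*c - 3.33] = -4.05*c^2 - 4.24*c + 2.19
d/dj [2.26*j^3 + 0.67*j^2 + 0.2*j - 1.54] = 6.78*j^2 + 1.34*j + 0.2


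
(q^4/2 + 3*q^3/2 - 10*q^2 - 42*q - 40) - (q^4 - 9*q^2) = -q^4/2 + 3*q^3/2 - q^2 - 42*q - 40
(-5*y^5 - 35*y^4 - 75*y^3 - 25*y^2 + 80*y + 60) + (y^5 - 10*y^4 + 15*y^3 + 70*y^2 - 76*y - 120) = -4*y^5 - 45*y^4 - 60*y^3 + 45*y^2 + 4*y - 60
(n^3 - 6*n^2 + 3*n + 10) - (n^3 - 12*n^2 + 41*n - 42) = 6*n^2 - 38*n + 52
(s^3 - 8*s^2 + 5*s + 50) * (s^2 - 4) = s^5 - 8*s^4 + s^3 + 82*s^2 - 20*s - 200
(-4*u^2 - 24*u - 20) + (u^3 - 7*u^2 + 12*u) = u^3 - 11*u^2 - 12*u - 20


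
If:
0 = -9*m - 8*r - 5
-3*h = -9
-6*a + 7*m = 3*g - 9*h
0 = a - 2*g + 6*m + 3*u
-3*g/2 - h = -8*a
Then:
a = 510/193 - 63*u/193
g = 2334/193 - 336*u/193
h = 3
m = 693/193 - 198*u/193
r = 891*u/772 - 3601/772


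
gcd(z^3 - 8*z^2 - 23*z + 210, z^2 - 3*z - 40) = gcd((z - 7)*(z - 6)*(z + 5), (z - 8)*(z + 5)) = z + 5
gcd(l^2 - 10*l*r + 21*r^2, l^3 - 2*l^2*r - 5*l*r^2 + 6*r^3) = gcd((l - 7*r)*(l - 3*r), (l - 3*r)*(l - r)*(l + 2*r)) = -l + 3*r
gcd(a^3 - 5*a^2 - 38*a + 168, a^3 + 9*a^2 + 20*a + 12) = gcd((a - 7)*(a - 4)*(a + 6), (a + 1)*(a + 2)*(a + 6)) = a + 6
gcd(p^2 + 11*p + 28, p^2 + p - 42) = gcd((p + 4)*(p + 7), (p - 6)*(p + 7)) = p + 7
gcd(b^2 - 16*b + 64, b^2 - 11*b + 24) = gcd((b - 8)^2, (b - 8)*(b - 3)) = b - 8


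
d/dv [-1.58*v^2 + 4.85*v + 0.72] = 4.85 - 3.16*v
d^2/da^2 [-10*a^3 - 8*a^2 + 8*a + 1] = -60*a - 16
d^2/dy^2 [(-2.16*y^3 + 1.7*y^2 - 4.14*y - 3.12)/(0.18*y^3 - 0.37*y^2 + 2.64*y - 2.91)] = (-2.22044604925031e-16*y^7 - 0.177552*y^6 + 5.353776*y^5 - 17.982648*y^4 - 3.54397199999998*y^3 + 51.100668*y^2 - 74.521188*y - 71.590428)/(0.005832*y^9 - 0.035964*y^8 + 0.330534*y^7 - 1.388449*y^6 + 6.010668*y^5 - 17.228385*y^4 + 40.027446*y^3 - 70.244199*y^2 + 67.067352*y - 24.642171)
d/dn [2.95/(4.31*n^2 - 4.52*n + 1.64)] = (13.334 - 25.429*n)/(4.31*n^2 - 4.52*n + 1.64)^2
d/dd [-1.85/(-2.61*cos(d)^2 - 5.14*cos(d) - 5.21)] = (9.657*cos(d) + 9.509)*sin(d)/(2.61*cos(d)^2 + 5.14*cos(d) + 5.21)^2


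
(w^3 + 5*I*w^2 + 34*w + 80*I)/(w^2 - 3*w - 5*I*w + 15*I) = (w^2 + 10*I*w - 16)/(w - 3)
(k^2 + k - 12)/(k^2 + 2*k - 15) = (k + 4)/(k + 5)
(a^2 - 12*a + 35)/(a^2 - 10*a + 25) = (a - 7)/(a - 5)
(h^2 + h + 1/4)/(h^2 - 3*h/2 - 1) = (h + 1/2)/(h - 2)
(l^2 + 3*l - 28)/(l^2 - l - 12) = (l + 7)/(l + 3)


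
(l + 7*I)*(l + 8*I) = l^2 + 15*I*l - 56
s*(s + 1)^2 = s^3 + 2*s^2 + s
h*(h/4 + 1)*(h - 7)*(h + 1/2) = h^4/4 - 5*h^3/8 - 59*h^2/8 - 7*h/2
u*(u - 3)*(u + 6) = u^3 + 3*u^2 - 18*u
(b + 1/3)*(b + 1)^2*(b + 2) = b^4 + 13*b^3/3 + 19*b^2/3 + 11*b/3 + 2/3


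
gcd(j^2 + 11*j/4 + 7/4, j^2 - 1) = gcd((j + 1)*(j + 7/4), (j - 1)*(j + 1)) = j + 1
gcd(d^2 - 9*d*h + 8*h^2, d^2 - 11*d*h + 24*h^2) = d - 8*h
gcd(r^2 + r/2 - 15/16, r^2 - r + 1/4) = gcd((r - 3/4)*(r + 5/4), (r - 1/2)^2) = 1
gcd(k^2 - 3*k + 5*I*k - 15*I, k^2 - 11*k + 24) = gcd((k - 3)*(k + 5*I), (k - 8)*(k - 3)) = k - 3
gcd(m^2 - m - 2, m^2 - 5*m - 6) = m + 1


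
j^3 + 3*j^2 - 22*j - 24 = (j - 4)*(j + 1)*(j + 6)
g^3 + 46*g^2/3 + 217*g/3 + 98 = (g + 7/3)*(g + 6)*(g + 7)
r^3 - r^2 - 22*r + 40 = (r - 4)*(r - 2)*(r + 5)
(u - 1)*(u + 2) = u^2 + u - 2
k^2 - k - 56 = (k - 8)*(k + 7)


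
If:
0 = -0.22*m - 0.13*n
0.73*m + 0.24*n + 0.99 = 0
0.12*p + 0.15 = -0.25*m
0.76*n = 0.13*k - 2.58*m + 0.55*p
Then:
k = -52.08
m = -3.06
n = 5.17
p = 5.12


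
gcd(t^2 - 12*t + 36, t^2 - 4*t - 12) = t - 6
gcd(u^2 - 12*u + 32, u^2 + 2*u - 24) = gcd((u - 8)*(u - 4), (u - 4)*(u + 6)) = u - 4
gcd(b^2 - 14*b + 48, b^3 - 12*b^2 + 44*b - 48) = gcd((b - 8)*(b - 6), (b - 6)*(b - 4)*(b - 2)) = b - 6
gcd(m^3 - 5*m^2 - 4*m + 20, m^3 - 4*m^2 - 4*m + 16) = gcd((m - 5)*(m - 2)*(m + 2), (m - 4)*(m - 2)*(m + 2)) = m^2 - 4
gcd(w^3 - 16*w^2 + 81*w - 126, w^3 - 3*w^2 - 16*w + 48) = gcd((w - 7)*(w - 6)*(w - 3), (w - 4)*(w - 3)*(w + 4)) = w - 3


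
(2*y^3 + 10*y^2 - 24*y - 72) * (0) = 0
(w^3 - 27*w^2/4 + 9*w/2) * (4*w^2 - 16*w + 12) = 4*w^5 - 43*w^4 + 138*w^3 - 153*w^2 + 54*w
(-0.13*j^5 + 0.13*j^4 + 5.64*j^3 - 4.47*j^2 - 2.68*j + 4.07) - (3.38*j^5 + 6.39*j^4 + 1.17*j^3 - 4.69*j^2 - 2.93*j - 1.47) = -3.51*j^5 - 6.26*j^4 + 4.47*j^3 + 0.220000000000001*j^2 + 0.25*j + 5.54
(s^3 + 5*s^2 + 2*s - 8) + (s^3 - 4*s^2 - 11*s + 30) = 2*s^3 + s^2 - 9*s + 22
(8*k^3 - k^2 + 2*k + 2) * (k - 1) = 8*k^4 - 9*k^3 + 3*k^2 - 2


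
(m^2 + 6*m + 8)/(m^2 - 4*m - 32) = (m + 2)/(m - 8)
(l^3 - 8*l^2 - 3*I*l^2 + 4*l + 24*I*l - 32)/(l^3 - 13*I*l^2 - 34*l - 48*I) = (l^2 - 4*l*(2 + I) + 32*I)/(l^2 - 14*I*l - 48)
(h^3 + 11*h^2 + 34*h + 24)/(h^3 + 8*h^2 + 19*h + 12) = (h + 6)/(h + 3)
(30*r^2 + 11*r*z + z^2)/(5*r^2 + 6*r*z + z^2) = (6*r + z)/(r + z)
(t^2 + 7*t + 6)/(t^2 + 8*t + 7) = (t + 6)/(t + 7)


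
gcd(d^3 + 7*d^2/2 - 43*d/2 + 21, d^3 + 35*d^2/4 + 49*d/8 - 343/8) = d + 7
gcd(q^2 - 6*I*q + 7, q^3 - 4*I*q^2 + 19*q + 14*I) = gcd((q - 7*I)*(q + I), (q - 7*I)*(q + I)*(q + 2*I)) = q^2 - 6*I*q + 7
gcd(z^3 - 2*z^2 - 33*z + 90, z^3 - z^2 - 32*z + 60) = z^2 + z - 30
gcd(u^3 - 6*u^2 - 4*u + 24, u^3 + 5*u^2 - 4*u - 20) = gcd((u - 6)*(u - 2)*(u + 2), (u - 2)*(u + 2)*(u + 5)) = u^2 - 4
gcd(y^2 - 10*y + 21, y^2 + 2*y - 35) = 1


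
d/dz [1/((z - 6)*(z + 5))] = (1 - 2*z)/(z^4 - 2*z^3 - 59*z^2 + 60*z + 900)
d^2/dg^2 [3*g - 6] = 0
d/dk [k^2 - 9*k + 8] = 2*k - 9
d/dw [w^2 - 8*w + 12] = 2*w - 8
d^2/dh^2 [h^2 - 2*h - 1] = 2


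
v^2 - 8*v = v*(v - 8)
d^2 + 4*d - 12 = (d - 2)*(d + 6)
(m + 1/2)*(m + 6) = m^2 + 13*m/2 + 3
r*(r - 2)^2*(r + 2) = r^4 - 2*r^3 - 4*r^2 + 8*r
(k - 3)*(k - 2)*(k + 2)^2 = k^4 - k^3 - 10*k^2 + 4*k + 24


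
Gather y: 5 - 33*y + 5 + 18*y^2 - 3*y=18*y^2 - 36*y + 10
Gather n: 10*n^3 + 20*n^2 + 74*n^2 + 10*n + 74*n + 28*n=10*n^3 + 94*n^2 + 112*n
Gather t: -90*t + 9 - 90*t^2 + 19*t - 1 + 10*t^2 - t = -80*t^2 - 72*t + 8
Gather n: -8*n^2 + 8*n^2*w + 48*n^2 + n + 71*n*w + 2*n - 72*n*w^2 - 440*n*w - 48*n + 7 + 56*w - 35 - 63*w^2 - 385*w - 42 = n^2*(8*w + 40) + n*(-72*w^2 - 369*w - 45) - 63*w^2 - 329*w - 70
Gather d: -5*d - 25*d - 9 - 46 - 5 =-30*d - 60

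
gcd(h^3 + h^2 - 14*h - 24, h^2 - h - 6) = h + 2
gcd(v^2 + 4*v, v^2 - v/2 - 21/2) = 1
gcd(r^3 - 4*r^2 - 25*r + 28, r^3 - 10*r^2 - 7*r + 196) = r^2 - 3*r - 28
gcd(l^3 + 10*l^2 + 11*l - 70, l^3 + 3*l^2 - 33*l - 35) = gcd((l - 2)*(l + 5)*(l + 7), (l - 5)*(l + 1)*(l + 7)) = l + 7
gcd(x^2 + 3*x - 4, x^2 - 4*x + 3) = x - 1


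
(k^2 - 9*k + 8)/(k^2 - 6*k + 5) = (k - 8)/(k - 5)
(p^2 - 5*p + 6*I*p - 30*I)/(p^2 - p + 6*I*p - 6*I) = (p - 5)/(p - 1)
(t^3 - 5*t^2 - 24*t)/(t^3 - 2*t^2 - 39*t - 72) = t/(t + 3)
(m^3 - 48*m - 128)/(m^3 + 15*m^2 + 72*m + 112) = (m - 8)/(m + 7)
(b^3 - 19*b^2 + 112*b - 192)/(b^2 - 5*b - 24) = (b^2 - 11*b + 24)/(b + 3)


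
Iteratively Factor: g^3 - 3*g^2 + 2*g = (g - 1)*(g^2 - 2*g) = (g - 2)*(g - 1)*(g)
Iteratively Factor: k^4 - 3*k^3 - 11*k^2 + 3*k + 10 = (k + 2)*(k^3 - 5*k^2 - k + 5) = (k + 1)*(k + 2)*(k^2 - 6*k + 5) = (k - 5)*(k + 1)*(k + 2)*(k - 1)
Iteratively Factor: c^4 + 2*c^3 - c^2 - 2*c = (c + 2)*(c^3 - c) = (c - 1)*(c + 2)*(c^2 + c) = c*(c - 1)*(c + 2)*(c + 1)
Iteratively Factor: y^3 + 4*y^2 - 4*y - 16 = (y + 2)*(y^2 + 2*y - 8) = (y + 2)*(y + 4)*(y - 2)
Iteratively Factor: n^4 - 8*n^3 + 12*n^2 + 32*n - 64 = (n + 2)*(n^3 - 10*n^2 + 32*n - 32) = (n - 4)*(n + 2)*(n^2 - 6*n + 8) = (n - 4)*(n - 2)*(n + 2)*(n - 4)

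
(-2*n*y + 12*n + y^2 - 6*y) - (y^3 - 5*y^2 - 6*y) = -2*n*y + 12*n - y^3 + 6*y^2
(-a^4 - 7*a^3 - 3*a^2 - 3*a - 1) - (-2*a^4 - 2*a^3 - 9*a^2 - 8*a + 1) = a^4 - 5*a^3 + 6*a^2 + 5*a - 2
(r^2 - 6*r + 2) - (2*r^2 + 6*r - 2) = -r^2 - 12*r + 4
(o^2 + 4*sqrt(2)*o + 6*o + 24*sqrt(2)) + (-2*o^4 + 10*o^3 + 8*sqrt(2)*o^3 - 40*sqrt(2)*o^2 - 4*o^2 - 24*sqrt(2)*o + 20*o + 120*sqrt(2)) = -2*o^4 + 10*o^3 + 8*sqrt(2)*o^3 - 40*sqrt(2)*o^2 - 3*o^2 - 20*sqrt(2)*o + 26*o + 144*sqrt(2)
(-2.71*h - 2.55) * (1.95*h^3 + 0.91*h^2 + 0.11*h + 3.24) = -5.2845*h^4 - 7.4386*h^3 - 2.6186*h^2 - 9.0609*h - 8.262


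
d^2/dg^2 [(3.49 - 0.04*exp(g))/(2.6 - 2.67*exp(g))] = (1.11022302462516e-16*exp(2*g) - 24.602181*exp(g) - 23.95718)*exp(g)/(19.034163*exp(3*g) - 55.60542*exp(2*g) + 54.1476*exp(g) - 17.576)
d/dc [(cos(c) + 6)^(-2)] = 2*sin(c)/(cos(c) + 6)^3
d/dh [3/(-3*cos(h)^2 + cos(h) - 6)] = 3*(1 - 6*cos(h))*sin(h)/(3*sin(h)^2 + cos(h) - 9)^2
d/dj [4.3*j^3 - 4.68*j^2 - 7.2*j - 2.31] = 12.9*j^2 - 9.36*j - 7.2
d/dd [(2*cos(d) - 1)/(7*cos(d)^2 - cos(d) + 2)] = (-14*sin(d)^2 - 14*cos(d) + 11)*sin(d)/(7*sin(d)^2 + cos(d) - 9)^2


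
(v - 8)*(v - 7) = v^2 - 15*v + 56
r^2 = r^2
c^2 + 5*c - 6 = (c - 1)*(c + 6)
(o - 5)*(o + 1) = o^2 - 4*o - 5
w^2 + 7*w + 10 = (w + 2)*(w + 5)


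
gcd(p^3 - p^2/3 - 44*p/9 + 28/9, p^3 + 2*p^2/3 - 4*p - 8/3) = p - 2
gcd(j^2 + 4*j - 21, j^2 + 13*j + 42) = j + 7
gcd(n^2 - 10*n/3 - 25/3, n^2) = 1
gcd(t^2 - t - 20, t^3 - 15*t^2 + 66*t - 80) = t - 5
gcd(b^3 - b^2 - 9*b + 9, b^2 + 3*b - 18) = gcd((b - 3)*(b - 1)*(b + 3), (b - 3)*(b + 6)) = b - 3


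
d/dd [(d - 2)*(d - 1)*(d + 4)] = 3*d^2 + 2*d - 10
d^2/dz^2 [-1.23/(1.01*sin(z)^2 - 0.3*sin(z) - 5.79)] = (-5.018892*sin(z)^4 + 1.11807*sin(z)^3 - 21.35403*sin(z)^2 - 0.0996300000000003*sin(z) + 14.607234)/(-1.01*sin(z)^2 + 0.3*sin(z) + 5.79)^3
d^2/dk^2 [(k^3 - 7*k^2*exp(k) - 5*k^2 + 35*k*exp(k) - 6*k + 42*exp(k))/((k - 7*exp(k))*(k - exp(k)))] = (k^3*exp(k) + k^2*exp(2*k) - 5*k^2*exp(k) - 9*k*exp(2*k) + 4*k*exp(k) + 6*exp(2*k) + 14*exp(k) - 12)/(k^3 - 3*k^2*exp(k) + 3*k*exp(2*k) - exp(3*k))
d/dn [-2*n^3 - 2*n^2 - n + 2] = -6*n^2 - 4*n - 1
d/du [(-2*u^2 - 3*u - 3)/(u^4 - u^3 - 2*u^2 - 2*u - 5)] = (4*u^5 + 7*u^4 + 6*u^3 - 11*u^2 + 8*u + 9)/(u^8 - 2*u^7 - 3*u^6 - 2*u^4 + 18*u^3 + 24*u^2 + 20*u + 25)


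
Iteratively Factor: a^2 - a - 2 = (a + 1)*(a - 2)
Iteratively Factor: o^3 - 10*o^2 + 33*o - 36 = (o - 3)*(o^2 - 7*o + 12) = (o - 4)*(o - 3)*(o - 3)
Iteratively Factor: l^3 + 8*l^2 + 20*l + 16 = (l + 2)*(l^2 + 6*l + 8) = (l + 2)*(l + 4)*(l + 2)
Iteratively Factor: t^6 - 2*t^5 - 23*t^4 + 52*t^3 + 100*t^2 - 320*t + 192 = (t + 3)*(t^5 - 5*t^4 - 8*t^3 + 76*t^2 - 128*t + 64) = (t - 4)*(t + 3)*(t^4 - t^3 - 12*t^2 + 28*t - 16) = (t - 4)*(t + 3)*(t + 4)*(t^3 - 5*t^2 + 8*t - 4) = (t - 4)*(t - 1)*(t + 3)*(t + 4)*(t^2 - 4*t + 4) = (t - 4)*(t - 2)*(t - 1)*(t + 3)*(t + 4)*(t - 2)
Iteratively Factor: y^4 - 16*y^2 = (y + 4)*(y^3 - 4*y^2) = (y - 4)*(y + 4)*(y^2) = y*(y - 4)*(y + 4)*(y)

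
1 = 1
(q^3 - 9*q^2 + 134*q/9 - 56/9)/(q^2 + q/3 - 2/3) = (3*q^2 - 25*q + 28)/(3*(q + 1))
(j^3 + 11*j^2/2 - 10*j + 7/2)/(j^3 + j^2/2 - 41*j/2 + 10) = (j^2 + 6*j - 7)/(j^2 + j - 20)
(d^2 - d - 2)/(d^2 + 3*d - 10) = (d + 1)/(d + 5)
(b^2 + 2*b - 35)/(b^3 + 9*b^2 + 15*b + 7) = (b - 5)/(b^2 + 2*b + 1)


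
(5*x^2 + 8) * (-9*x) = -45*x^3 - 72*x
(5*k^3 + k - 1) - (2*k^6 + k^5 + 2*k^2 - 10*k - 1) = -2*k^6 - k^5 + 5*k^3 - 2*k^2 + 11*k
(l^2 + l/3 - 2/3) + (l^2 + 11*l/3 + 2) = 2*l^2 + 4*l + 4/3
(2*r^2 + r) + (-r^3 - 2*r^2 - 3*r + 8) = -r^3 - 2*r + 8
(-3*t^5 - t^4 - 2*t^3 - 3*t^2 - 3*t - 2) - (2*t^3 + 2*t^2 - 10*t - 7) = -3*t^5 - t^4 - 4*t^3 - 5*t^2 + 7*t + 5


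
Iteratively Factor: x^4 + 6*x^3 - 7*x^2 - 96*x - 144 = (x - 4)*(x^3 + 10*x^2 + 33*x + 36) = (x - 4)*(x + 4)*(x^2 + 6*x + 9) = (x - 4)*(x + 3)*(x + 4)*(x + 3)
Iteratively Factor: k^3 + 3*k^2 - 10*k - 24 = (k + 2)*(k^2 + k - 12) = (k + 2)*(k + 4)*(k - 3)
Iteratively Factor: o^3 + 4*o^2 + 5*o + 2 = (o + 1)*(o^2 + 3*o + 2) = (o + 1)*(o + 2)*(o + 1)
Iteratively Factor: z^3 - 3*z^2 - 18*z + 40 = (z + 4)*(z^2 - 7*z + 10) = (z - 5)*(z + 4)*(z - 2)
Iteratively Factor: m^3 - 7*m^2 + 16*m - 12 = (m - 2)*(m^2 - 5*m + 6) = (m - 2)^2*(m - 3)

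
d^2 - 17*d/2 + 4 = (d - 8)*(d - 1/2)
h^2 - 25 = (h - 5)*(h + 5)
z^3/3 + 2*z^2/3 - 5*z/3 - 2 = (z/3 + 1)*(z - 2)*(z + 1)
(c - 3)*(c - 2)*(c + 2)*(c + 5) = c^4 + 2*c^3 - 19*c^2 - 8*c + 60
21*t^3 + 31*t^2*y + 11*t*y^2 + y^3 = (t + y)*(3*t + y)*(7*t + y)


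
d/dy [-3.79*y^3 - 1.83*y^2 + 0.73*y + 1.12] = -11.37*y^2 - 3.66*y + 0.73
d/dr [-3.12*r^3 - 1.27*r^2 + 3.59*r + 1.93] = -9.36*r^2 - 2.54*r + 3.59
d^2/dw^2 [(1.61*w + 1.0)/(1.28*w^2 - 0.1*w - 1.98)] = ((-12.3648*w - 2.238)*(-1.28*w^2 + 0.1*w + 1.98) - (1.61*w + 1.0)*(2.56*w - 0.1)*(5.12*w - 0.2))/(-1.28*w^2 + 0.1*w + 1.98)^3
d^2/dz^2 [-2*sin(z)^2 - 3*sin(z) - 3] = 3*sin(z) - 4*cos(2*z)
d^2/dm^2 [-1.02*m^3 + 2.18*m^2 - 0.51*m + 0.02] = 4.36 - 6.12*m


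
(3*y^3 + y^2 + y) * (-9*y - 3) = -27*y^4 - 18*y^3 - 12*y^2 - 3*y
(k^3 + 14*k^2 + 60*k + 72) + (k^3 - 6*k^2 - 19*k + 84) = 2*k^3 + 8*k^2 + 41*k + 156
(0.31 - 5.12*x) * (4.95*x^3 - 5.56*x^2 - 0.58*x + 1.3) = -25.344*x^4 + 30.0017*x^3 + 1.246*x^2 - 6.8358*x + 0.403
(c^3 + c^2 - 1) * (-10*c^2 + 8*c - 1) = -10*c^5 - 2*c^4 + 7*c^3 + 9*c^2 - 8*c + 1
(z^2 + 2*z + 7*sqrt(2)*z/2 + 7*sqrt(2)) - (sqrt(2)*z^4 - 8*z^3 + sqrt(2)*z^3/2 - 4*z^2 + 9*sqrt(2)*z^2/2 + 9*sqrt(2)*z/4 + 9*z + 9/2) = -sqrt(2)*z^4 - sqrt(2)*z^3/2 + 8*z^3 - 9*sqrt(2)*z^2/2 + 5*z^2 - 7*z + 5*sqrt(2)*z/4 - 9/2 + 7*sqrt(2)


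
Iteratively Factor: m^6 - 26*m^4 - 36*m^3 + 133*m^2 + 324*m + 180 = (m - 5)*(m^5 + 5*m^4 - m^3 - 41*m^2 - 72*m - 36) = (m - 5)*(m + 2)*(m^4 + 3*m^3 - 7*m^2 - 27*m - 18) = (m - 5)*(m - 3)*(m + 2)*(m^3 + 6*m^2 + 11*m + 6) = (m - 5)*(m - 3)*(m + 2)*(m + 3)*(m^2 + 3*m + 2) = (m - 5)*(m - 3)*(m + 2)^2*(m + 3)*(m + 1)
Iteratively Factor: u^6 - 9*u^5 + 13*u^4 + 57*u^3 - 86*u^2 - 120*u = (u - 5)*(u^5 - 4*u^4 - 7*u^3 + 22*u^2 + 24*u) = (u - 5)*(u + 1)*(u^4 - 5*u^3 - 2*u^2 + 24*u) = (u - 5)*(u - 3)*(u + 1)*(u^3 - 2*u^2 - 8*u) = (u - 5)*(u - 4)*(u - 3)*(u + 1)*(u^2 + 2*u) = (u - 5)*(u - 4)*(u - 3)*(u + 1)*(u + 2)*(u)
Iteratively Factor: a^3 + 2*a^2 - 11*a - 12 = (a + 4)*(a^2 - 2*a - 3) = (a + 1)*(a + 4)*(a - 3)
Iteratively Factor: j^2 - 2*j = (j - 2)*(j)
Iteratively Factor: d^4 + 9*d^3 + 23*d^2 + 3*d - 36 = (d - 1)*(d^3 + 10*d^2 + 33*d + 36) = (d - 1)*(d + 4)*(d^2 + 6*d + 9) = (d - 1)*(d + 3)*(d + 4)*(d + 3)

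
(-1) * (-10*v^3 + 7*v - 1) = 10*v^3 - 7*v + 1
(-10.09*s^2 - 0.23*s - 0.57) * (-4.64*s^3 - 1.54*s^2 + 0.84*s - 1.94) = 46.8176*s^5 + 16.6058*s^4 - 5.4766*s^3 + 20.2592*s^2 - 0.0326*s + 1.1058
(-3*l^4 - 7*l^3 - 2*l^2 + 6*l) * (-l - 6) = 3*l^5 + 25*l^4 + 44*l^3 + 6*l^2 - 36*l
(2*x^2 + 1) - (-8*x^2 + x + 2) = 10*x^2 - x - 1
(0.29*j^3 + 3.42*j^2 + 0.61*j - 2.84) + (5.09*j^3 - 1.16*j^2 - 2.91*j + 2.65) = 5.38*j^3 + 2.26*j^2 - 2.3*j - 0.19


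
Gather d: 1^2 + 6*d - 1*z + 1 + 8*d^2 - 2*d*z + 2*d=8*d^2 + d*(8 - 2*z) - z + 2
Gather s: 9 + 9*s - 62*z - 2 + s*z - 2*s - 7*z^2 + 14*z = s*(z + 7) - 7*z^2 - 48*z + 7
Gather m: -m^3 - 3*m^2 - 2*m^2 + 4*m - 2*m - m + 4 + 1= -m^3 - 5*m^2 + m + 5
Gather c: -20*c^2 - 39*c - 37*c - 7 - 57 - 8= -20*c^2 - 76*c - 72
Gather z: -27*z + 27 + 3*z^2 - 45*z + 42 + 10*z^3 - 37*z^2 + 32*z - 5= 10*z^3 - 34*z^2 - 40*z + 64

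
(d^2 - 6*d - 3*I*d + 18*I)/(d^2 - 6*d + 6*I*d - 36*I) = (d - 3*I)/(d + 6*I)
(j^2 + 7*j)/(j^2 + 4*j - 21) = j/(j - 3)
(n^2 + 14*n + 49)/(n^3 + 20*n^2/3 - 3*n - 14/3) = 3*(n + 7)/(3*n^2 - n - 2)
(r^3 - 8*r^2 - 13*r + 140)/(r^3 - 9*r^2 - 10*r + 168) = (r - 5)/(r - 6)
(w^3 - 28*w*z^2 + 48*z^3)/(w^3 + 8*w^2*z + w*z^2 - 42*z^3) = (w^2 + 2*w*z - 24*z^2)/(w^2 + 10*w*z + 21*z^2)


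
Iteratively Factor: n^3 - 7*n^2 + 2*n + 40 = (n + 2)*(n^2 - 9*n + 20) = (n - 4)*(n + 2)*(n - 5)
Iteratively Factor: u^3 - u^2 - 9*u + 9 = (u + 3)*(u^2 - 4*u + 3) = (u - 3)*(u + 3)*(u - 1)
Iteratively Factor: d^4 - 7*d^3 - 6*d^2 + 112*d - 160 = (d + 4)*(d^3 - 11*d^2 + 38*d - 40) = (d - 5)*(d + 4)*(d^2 - 6*d + 8) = (d - 5)*(d - 4)*(d + 4)*(d - 2)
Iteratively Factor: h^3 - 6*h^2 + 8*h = (h - 4)*(h^2 - 2*h) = (h - 4)*(h - 2)*(h)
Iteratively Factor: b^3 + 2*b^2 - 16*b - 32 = (b + 2)*(b^2 - 16) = (b - 4)*(b + 2)*(b + 4)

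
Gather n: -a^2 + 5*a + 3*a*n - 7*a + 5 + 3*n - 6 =-a^2 - 2*a + n*(3*a + 3) - 1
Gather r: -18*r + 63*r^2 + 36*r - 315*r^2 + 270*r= -252*r^2 + 288*r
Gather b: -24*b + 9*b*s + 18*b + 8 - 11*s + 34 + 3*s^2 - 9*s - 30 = b*(9*s - 6) + 3*s^2 - 20*s + 12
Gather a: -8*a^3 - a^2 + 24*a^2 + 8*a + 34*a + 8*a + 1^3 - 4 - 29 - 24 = -8*a^3 + 23*a^2 + 50*a - 56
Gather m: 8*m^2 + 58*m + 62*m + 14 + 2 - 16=8*m^2 + 120*m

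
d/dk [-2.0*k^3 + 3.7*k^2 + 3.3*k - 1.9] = -6.0*k^2 + 7.4*k + 3.3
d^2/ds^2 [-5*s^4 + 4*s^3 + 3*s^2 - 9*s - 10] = -60*s^2 + 24*s + 6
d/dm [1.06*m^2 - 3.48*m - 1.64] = 2.12*m - 3.48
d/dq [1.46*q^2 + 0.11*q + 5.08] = 2.92*q + 0.11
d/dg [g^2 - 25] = 2*g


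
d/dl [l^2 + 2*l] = 2*l + 2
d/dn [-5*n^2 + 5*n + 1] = 5 - 10*n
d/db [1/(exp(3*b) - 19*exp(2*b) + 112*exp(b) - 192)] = (-3*exp(2*b) + 38*exp(b) - 112)*exp(b)/(exp(3*b) - 19*exp(2*b) + 112*exp(b) - 192)^2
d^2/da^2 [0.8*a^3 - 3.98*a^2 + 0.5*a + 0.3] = 4.8*a - 7.96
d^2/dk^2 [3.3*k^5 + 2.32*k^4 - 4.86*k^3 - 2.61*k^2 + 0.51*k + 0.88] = 66.0*k^3 + 27.84*k^2 - 29.16*k - 5.22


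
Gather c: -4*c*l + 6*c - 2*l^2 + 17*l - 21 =c*(6 - 4*l) - 2*l^2 + 17*l - 21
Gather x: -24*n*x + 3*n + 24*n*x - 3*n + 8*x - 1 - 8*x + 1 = 0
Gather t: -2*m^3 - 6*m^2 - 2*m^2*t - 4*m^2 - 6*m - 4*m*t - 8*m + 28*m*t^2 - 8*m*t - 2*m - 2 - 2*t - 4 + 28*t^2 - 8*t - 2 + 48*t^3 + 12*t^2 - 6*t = -2*m^3 - 10*m^2 - 16*m + 48*t^3 + t^2*(28*m + 40) + t*(-2*m^2 - 12*m - 16) - 8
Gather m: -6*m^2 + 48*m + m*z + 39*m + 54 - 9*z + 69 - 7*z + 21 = -6*m^2 + m*(z + 87) - 16*z + 144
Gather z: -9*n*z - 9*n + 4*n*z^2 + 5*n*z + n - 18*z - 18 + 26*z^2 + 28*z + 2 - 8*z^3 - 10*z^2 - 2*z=-8*n - 8*z^3 + z^2*(4*n + 16) + z*(8 - 4*n) - 16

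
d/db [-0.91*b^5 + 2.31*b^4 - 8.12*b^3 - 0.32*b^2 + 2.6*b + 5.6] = -4.55*b^4 + 9.24*b^3 - 24.36*b^2 - 0.64*b + 2.6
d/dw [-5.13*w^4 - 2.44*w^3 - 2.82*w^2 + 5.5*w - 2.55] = -20.52*w^3 - 7.32*w^2 - 5.64*w + 5.5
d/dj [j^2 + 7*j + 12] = 2*j + 7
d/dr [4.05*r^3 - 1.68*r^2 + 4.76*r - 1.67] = 12.15*r^2 - 3.36*r + 4.76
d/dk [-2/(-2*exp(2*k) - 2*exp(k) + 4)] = (-2*exp(k) - 1)*exp(k)/(exp(2*k) + exp(k) - 2)^2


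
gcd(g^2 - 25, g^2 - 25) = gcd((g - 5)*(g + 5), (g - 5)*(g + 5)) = g^2 - 25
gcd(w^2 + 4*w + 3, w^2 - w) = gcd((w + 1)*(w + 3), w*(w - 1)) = 1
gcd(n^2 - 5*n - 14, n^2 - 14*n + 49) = n - 7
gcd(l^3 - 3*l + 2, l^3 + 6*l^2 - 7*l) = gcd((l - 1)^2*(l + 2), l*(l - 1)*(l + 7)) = l - 1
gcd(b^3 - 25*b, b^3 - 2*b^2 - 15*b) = b^2 - 5*b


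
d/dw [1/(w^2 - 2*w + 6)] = 2*(1 - w)/(w^2 - 2*w + 6)^2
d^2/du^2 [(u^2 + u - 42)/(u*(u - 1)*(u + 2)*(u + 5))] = 6*(u^8 + 8*u^7 - 113*u^6 - 1201*u^5 - 3314*u^4 - 1703*u^3 + 2142*u^2 + 1260*u - 1400)/(u^3*(u^9 + 18*u^8 + 117*u^7 + 294*u^6 - 9*u^5 - 1098*u^4 - 753*u^3 + 1530*u^2 + 900*u - 1000))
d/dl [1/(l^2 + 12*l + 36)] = 2*(-l - 6)/(l^2 + 12*l + 36)^2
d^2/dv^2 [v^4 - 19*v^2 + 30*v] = 12*v^2 - 38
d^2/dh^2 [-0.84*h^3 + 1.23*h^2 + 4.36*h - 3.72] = 2.46 - 5.04*h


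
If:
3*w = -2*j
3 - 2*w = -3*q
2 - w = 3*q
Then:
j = -5/2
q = 1/9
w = 5/3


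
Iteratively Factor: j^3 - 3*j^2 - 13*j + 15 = (j - 1)*(j^2 - 2*j - 15) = (j - 1)*(j + 3)*(j - 5)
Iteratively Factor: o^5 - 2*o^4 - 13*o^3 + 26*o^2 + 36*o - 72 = (o - 2)*(o^4 - 13*o^2 + 36) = (o - 2)^2*(o^3 + 2*o^2 - 9*o - 18) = (o - 3)*(o - 2)^2*(o^2 + 5*o + 6) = (o - 3)*(o - 2)^2*(o + 3)*(o + 2)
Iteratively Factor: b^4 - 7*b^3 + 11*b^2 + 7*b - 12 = (b - 3)*(b^3 - 4*b^2 - b + 4) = (b - 4)*(b - 3)*(b^2 - 1) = (b - 4)*(b - 3)*(b - 1)*(b + 1)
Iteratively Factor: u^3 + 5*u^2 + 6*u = (u)*(u^2 + 5*u + 6) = u*(u + 3)*(u + 2)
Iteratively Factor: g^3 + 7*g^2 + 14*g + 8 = (g + 4)*(g^2 + 3*g + 2) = (g + 1)*(g + 4)*(g + 2)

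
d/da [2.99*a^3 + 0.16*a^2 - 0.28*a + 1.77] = 8.97*a^2 + 0.32*a - 0.28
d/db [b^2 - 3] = 2*b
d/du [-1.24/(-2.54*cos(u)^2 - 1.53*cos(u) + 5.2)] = (6.2992*cos(u) + 1.8972)*sin(u)/(2.54*cos(u)^2 + 1.53*cos(u) - 5.2)^2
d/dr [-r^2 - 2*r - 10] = -2*r - 2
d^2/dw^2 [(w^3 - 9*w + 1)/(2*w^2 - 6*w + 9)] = 6*(-6*w^3 - 50*w^2 + 231*w - 156)/(8*w^6 - 72*w^5 + 324*w^4 - 864*w^3 + 1458*w^2 - 1458*w + 729)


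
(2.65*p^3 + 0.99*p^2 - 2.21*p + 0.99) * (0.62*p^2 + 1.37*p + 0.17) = 1.643*p^5 + 4.2443*p^4 + 0.4366*p^3 - 2.2456*p^2 + 0.9806*p + 0.1683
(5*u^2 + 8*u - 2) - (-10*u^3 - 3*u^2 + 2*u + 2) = 10*u^3 + 8*u^2 + 6*u - 4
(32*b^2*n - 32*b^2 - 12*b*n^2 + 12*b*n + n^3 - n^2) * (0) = 0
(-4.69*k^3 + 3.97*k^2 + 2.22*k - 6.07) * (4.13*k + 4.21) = -19.3697*k^4 - 3.3488*k^3 + 25.8823*k^2 - 15.7229*k - 25.5547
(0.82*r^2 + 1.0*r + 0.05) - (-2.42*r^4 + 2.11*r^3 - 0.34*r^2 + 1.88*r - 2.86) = 2.42*r^4 - 2.11*r^3 + 1.16*r^2 - 0.88*r + 2.91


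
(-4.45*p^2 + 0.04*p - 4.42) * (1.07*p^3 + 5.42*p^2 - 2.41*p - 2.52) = -4.7615*p^5 - 24.0762*p^4 + 6.2119*p^3 - 12.8388*p^2 + 10.5514*p + 11.1384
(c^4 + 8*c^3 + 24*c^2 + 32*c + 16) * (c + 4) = c^5 + 12*c^4 + 56*c^3 + 128*c^2 + 144*c + 64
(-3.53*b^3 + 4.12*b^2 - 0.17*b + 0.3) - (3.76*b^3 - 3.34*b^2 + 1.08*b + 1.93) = -7.29*b^3 + 7.46*b^2 - 1.25*b - 1.63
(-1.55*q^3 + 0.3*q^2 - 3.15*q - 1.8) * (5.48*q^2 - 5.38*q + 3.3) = -8.494*q^5 + 9.983*q^4 - 23.991*q^3 + 8.073*q^2 - 0.711*q - 5.94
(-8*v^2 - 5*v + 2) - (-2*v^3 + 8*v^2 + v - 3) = 2*v^3 - 16*v^2 - 6*v + 5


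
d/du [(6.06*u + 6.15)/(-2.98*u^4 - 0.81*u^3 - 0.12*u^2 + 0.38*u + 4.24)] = (54.1764*u^4 + 83.1252*u^3 + 15.6717*u^2 + 1.476*u + 23.3574)/(8.8804*u^8 + 4.8276*u^7 + 1.3713*u^6 - 2.0704*u^5 - 25.8716*u^4 - 6.96*u^3 - 0.8732*u^2 + 3.2224*u + 17.9776)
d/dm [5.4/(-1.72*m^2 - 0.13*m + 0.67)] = (18.576*m + 0.702)/(1.72*m^2 + 0.13*m - 0.67)^2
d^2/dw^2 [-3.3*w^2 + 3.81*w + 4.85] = -6.60000000000000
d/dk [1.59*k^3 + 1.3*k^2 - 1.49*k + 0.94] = 4.77*k^2 + 2.6*k - 1.49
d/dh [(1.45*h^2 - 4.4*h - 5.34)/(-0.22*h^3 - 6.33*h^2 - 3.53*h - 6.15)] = (0.319*h^4 - 1.936*h^3 - 36.4949*h^2 - 85.4394*h + 8.2098)/(0.0484*h^6 + 2.7852*h^5 + 41.6221*h^4 + 47.3958*h^3 + 90.3199*h^2 + 43.419*h + 37.8225)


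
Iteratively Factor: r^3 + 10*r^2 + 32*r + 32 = (r + 2)*(r^2 + 8*r + 16) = (r + 2)*(r + 4)*(r + 4)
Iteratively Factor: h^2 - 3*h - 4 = (h + 1)*(h - 4)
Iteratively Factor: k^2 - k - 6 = (k - 3)*(k + 2)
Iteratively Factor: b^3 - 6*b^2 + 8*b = (b)*(b^2 - 6*b + 8) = b*(b - 2)*(b - 4)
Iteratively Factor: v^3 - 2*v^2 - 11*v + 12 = (v - 4)*(v^2 + 2*v - 3) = (v - 4)*(v - 1)*(v + 3)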